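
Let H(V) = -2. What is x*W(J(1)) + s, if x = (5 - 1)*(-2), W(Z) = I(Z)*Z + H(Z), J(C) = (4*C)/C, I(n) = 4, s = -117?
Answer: -229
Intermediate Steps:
J(C) = 4
W(Z) = -2 + 4*Z (W(Z) = 4*Z - 2 = -2 + 4*Z)
x = -8 (x = 4*(-2) = -8)
x*W(J(1)) + s = -8*(-2 + 4*4) - 117 = -8*(-2 + 16) - 117 = -8*14 - 117 = -112 - 117 = -229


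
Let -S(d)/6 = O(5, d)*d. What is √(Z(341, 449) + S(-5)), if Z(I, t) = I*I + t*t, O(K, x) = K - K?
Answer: √317882 ≈ 563.81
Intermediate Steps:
O(K, x) = 0
Z(I, t) = I² + t²
S(d) = 0 (S(d) = -0*d = -6*0 = 0)
√(Z(341, 449) + S(-5)) = √((341² + 449²) + 0) = √((116281 + 201601) + 0) = √(317882 + 0) = √317882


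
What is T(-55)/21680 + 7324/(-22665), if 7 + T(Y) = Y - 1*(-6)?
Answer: -4001339/12284430 ≈ -0.32572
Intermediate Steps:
T(Y) = -1 + Y (T(Y) = -7 + (Y - 1*(-6)) = -7 + (Y + 6) = -7 + (6 + Y) = -1 + Y)
T(-55)/21680 + 7324/(-22665) = (-1 - 55)/21680 + 7324/(-22665) = -56*1/21680 + 7324*(-1/22665) = -7/2710 - 7324/22665 = -4001339/12284430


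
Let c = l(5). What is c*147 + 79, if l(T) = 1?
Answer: 226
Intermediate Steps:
c = 1
c*147 + 79 = 1*147 + 79 = 147 + 79 = 226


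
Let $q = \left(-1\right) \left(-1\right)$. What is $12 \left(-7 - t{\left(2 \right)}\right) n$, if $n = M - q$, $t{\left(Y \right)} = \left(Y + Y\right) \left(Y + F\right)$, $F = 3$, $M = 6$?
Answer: $-1620$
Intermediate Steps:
$q = 1$
$t{\left(Y \right)} = 2 Y \left(3 + Y\right)$ ($t{\left(Y \right)} = \left(Y + Y\right) \left(Y + 3\right) = 2 Y \left(3 + Y\right)$)
$n = 5$ ($n = 6 - 1 = 5$)
$12 \left(-7 - t{\left(2 \right)}\right) n = 12 \left(-7 - 2 \cdot 2 \left(3 + 2\right)\right) 5 = 12 \left(-7 - 2 \cdot 2 \cdot 5\right) 5 = 12 \left(-7 - 20\right) 5 = 12 \left(-27\right) 5 = \left(-324\right) 5 = -1620$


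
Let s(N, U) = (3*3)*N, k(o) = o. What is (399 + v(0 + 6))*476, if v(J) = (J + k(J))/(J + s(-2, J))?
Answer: 189448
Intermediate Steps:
s(N, U) = 9*N
v(J) = 2*J/(-18 + J) (v(J) = (J + J)/(J + 9*(-2)) = (2*J)/(J - 18) = (2*J)/(-18 + J) = 2*J/(-18 + J))
(399 + v(0 + 6))*476 = (399 + 2*(0 + 6)/(-18 + (0 + 6)))*476 = (399 + 2*6/(-18 + 6))*476 = (399 + 2*6/(-12))*476 = (399 + 2*6*(-1/12))*476 = (399 - 1)*476 = 398*476 = 189448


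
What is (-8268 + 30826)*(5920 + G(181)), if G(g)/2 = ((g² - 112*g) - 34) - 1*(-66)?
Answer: 698440796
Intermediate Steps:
G(g) = 64 - 224*g + 2*g² (G(g) = 2*(((g² - 112*g) - 34) - 1*(-66)) = 2*((-34 + g² - 112*g) + 66) = 2*(32 + g² - 112*g) = 64 - 224*g + 2*g²)
(-8268 + 30826)*(5920 + G(181)) = (-8268 + 30826)*(5920 + (64 - 224*181 + 2*181²)) = 22558*(5920 + (64 - 40544 + 2*32761)) = 22558*(5920 + (64 - 40544 + 65522)) = 22558*(5920 + 25042) = 22558*30962 = 698440796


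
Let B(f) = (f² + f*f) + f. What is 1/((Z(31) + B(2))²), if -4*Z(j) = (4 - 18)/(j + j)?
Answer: 15376/1555009 ≈ 0.0098881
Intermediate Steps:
Z(j) = 7/(4*j) (Z(j) = -(4 - 18)/(4*(j + j)) = -(-7)/(2*(2*j)) = -(-7)*1/(2*j)/2 = -(-7)/(4*j) = 7/(4*j))
B(f) = f + 2*f² (B(f) = (f² + f²) + f = 2*f² + f = f + 2*f²)
1/((Z(31) + B(2))²) = 1/(((7/4)/31 + 2*(1 + 2*2))²) = 1/(((7/4)*(1/31) + 2*(1 + 4))²) = 1/((7/124 + 2*5)²) = 1/((7/124 + 10)²) = 1/((1247/124)²) = 1/(1555009/15376) = 15376/1555009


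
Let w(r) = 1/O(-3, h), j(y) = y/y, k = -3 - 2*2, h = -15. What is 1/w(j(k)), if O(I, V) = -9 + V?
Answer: -24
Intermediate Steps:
k = -7 (k = -3 - 4 = -7)
j(y) = 1
w(r) = -1/24 (w(r) = 1/(-9 - 15) = 1/(-24) = -1/24)
1/w(j(k)) = 1/(-1/24) = -24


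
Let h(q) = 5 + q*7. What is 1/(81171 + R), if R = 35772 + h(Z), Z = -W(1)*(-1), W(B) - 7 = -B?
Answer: 1/116990 ≈ 8.5477e-6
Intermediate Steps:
W(B) = 7 - B
Z = 6 (Z = -(7 - 1*1)*(-1) = -(7 - 1)*(-1) = -1*6*(-1) = -6*(-1) = 6)
h(q) = 5 + 7*q
R = 35819 (R = 35772 + (5 + 7*6) = 35772 + (5 + 42) = 35772 + 47 = 35819)
1/(81171 + R) = 1/(81171 + 35819) = 1/116990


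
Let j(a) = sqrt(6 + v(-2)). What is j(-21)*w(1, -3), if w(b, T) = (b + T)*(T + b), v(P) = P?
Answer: 8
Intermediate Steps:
w(b, T) = (T + b)**2 (w(b, T) = (T + b)*(T + b) = (T + b)**2)
j(a) = 2 (j(a) = sqrt(6 - 2) = sqrt(4) = 2)
j(-21)*w(1, -3) = 2*(-3 + 1)**2 = 2*(-2)**2 = 2*4 = 8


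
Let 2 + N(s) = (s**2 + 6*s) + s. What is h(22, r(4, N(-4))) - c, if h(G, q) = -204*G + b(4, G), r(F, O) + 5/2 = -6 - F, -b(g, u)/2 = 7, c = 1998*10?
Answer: -24482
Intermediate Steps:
N(s) = -2 + s**2 + 7*s (N(s) = -2 + ((s**2 + 6*s) + s) = -2 + (s**2 + 7*s) = -2 + s**2 + 7*s)
c = 19980
b(g, u) = -14 (b(g, u) = -2*7 = -14)
r(F, O) = -17/2 - F (r(F, O) = -5/2 + (-6 - F) = -17/2 - F)
h(G, q) = -14 - 204*G (h(G, q) = -204*G - 14 = -14 - 204*G)
h(22, r(4, N(-4))) - c = (-14 - 204*22) - 1*19980 = (-14 - 4488) - 19980 = -4502 - 19980 = -24482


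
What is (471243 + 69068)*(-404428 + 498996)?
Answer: 51096130648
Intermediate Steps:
(471243 + 69068)*(-404428 + 498996) = 540311*94568 = 51096130648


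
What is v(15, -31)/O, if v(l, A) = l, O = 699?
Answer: 5/233 ≈ 0.021459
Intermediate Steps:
v(15, -31)/O = 15/699 = 15*(1/699) = 5/233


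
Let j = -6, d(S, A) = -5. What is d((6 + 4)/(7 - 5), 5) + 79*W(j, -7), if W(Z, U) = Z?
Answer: -479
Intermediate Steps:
d((6 + 4)/(7 - 5), 5) + 79*W(j, -7) = -5 + 79*(-6) = -5 - 474 = -479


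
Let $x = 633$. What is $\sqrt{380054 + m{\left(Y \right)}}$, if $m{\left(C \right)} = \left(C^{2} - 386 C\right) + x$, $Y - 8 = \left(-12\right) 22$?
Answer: $\sqrt{545039} \approx 738.27$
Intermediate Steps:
$Y = -256$ ($Y = 8 - 264 = -256$)
$m{\left(C \right)} = 633 + C^{2} - 386 C$ ($m{\left(C \right)} = \left(C^{2} - 386 C\right) + 633 = 633 + C^{2} - 386 C$)
$\sqrt{380054 + m{\left(Y \right)}} = \sqrt{380054 + \left(633 + \left(-256\right)^{2} - -98816\right)} = \sqrt{380054 + \left(633 + 65536 + 98816\right)} = \sqrt{380054 + 164985} = \sqrt{545039}$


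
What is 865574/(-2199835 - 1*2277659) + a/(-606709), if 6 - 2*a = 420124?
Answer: 207693188090/1358267953623 ≈ 0.15291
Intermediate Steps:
a = -210059 (a = 3 - ½*420124 = 3 - 210062 = -210059)
865574/(-2199835 - 1*2277659) + a/(-606709) = 865574/(-2199835 - 1*2277659) - 210059/(-606709) = 865574/(-2199835 - 2277659) - 210059*(-1/606709) = 865574/(-4477494) + 210059/606709 = 865574*(-1/4477494) + 210059/606709 = -432787/2238747 + 210059/606709 = 207693188090/1358267953623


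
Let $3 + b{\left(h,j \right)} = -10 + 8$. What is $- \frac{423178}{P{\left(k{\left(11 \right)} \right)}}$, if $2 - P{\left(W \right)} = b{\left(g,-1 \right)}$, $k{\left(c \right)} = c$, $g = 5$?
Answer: $-60454$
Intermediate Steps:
$b{\left(h,j \right)} = -5$ ($b{\left(h,j \right)} = -3 + \left(-10 + 8\right) = -3 - 2 = -5$)
$P{\left(W \right)} = 7$ ($P{\left(W \right)} = 2 - -5 = 2 + 5 = 7$)
$- \frac{423178}{P{\left(k{\left(11 \right)} \right)}} = - \frac{423178}{7} = \left(-423178\right) \frac{1}{7} = -60454$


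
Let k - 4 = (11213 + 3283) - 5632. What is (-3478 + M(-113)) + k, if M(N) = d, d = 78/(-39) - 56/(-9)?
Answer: 48548/9 ≈ 5394.2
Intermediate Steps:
k = 8868 (k = 4 + ((11213 + 3283) - 5632) = 4 + (14496 - 5632) = 4 + 8864 = 8868)
d = 38/9 (d = 78*(-1/39) - 56*(-⅑) = -2 + 56/9 = 38/9 ≈ 4.2222)
M(N) = 38/9
(-3478 + M(-113)) + k = (-3478 + 38/9) + 8868 = -31264/9 + 8868 = 48548/9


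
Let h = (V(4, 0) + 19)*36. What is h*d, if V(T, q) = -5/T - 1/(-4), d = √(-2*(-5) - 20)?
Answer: 648*I*√10 ≈ 2049.2*I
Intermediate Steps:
d = I*√10 (d = √(10 - 20) = √(-10) = I*√10 ≈ 3.1623*I)
V(T, q) = ¼ - 5/T (V(T, q) = -5/T - 1*(-¼) = -5/T + ¼ = ¼ - 5/T)
h = 648 (h = ((¼)*(-20 + 4)/4 + 19)*36 = ((¼)*(¼)*(-16) + 19)*36 = (-1 + 19)*36 = 18*36 = 648)
h*d = 648*(I*√10) = 648*I*√10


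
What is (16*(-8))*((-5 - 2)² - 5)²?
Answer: -247808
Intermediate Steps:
(16*(-8))*((-5 - 2)² - 5)² = -128*((-7)² - 5)² = -128*(49 - 5)² = -128*44² = -128*1936 = -247808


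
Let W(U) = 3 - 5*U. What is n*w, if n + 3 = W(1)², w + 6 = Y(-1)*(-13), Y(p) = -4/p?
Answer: -58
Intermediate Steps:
w = -58 (w = -6 - 4/(-1)*(-13) = -6 - 4*(-1)*(-13) = -6 + 4*(-13) = -6 - 52 = -58)
n = 1 (n = -3 + (3 - 5*1)² = -3 + (3 - 5)² = -3 + (-2)² = -3 + 4 = 1)
n*w = 1*(-58) = -58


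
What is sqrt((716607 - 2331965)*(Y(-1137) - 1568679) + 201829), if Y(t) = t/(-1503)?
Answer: sqrt(636030799107473229)/501 ≈ 1.5918e+6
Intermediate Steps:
Y(t) = -t/1503 (Y(t) = t*(-1/1503) = -t/1503)
sqrt((716607 - 2331965)*(Y(-1137) - 1568679) + 201829) = sqrt((716607 - 2331965)*(-1/1503*(-1137) - 1568679) + 201829) = sqrt(-1615358*(379/501 - 1568679) + 201829) = sqrt(-1615358*(-785907800/501) + 201829) = sqrt(1269522451992400/501 + 201829) = sqrt(1269522553108729/501) = sqrt(636030799107473229)/501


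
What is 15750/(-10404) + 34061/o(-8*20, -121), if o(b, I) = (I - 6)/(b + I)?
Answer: 5532008373/73406 ≈ 75362.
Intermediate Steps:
o(b, I) = (-6 + I)/(I + b)
15750/(-10404) + 34061/o(-8*20, -121) = 15750/(-10404) + 34061/(((-6 - 121)/(-121 - 8*20))) = 15750*(-1/10404) + 34061/((-127/(-121 - 160))) = -875/578 + 34061/((-127/(-281))) = -875/578 + 34061/((-1/281*(-127))) = -875/578 + 34061/(127/281) = -875/578 + 34061*(281/127) = -875/578 + 9571141/127 = 5532008373/73406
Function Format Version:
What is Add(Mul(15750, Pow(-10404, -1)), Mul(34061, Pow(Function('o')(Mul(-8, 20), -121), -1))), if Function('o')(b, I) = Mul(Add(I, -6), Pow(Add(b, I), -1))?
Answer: Rational(5532008373, 73406) ≈ 75362.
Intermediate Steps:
Function('o')(b, I) = Mul(Pow(Add(I, b), -1), Add(-6, I)) (Function('o')(b, I) = Mul(Add(-6, I), Pow(Add(I, b), -1)) = Mul(Pow(Add(I, b), -1), Add(-6, I)))
Add(Mul(15750, Pow(-10404, -1)), Mul(34061, Pow(Function('o')(Mul(-8, 20), -121), -1))) = Add(Mul(15750, Pow(-10404, -1)), Mul(34061, Pow(Mul(Pow(Add(-121, Mul(-8, 20)), -1), Add(-6, -121)), -1))) = Add(Mul(15750, Rational(-1, 10404)), Mul(34061, Pow(Mul(Pow(Add(-121, -160), -1), -127), -1))) = Add(Rational(-875, 578), Mul(34061, Pow(Mul(Pow(-281, -1), -127), -1))) = Add(Rational(-875, 578), Mul(34061, Pow(Mul(Rational(-1, 281), -127), -1))) = Add(Rational(-875, 578), Mul(34061, Pow(Rational(127, 281), -1))) = Add(Rational(-875, 578), Mul(34061, Rational(281, 127))) = Add(Rational(-875, 578), Rational(9571141, 127)) = Rational(5532008373, 73406)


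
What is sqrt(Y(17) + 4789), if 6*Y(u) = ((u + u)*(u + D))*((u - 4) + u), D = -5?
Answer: sqrt(6829) ≈ 82.638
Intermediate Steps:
Y(u) = u*(-5 + u)*(-4 + 2*u)/3 (Y(u) = (((u + u)*(u - 5))*((u - 4) + u))/6 = (((2*u)*(-5 + u))*((-4 + u) + u))/6 = ((2*u*(-5 + u))*(-4 + 2*u))/6 = (2*u*(-5 + u)*(-4 + 2*u))/6 = u*(-5 + u)*(-4 + 2*u)/3)
sqrt(Y(17) + 4789) = sqrt((2/3)*17*(10 + 17**2 - 7*17) + 4789) = sqrt((2/3)*17*(10 + 289 - 119) + 4789) = sqrt((2/3)*17*180 + 4789) = sqrt(2040 + 4789) = sqrt(6829)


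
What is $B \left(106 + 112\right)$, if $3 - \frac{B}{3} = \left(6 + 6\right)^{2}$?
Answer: $-92214$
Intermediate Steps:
$B = -423$ ($B = 9 - 3 \left(6 + 6\right)^{2} = 9 - 3 \cdot 12^{2} = 9 - 432 = -423$)
$B \left(106 + 112\right) = - 423 \left(106 + 112\right) = \left(-423\right) 218 = -92214$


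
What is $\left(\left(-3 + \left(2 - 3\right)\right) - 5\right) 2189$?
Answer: $-19701$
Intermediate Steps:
$\left(\left(-3 + \left(2 - 3\right)\right) - 5\right) 2189 = \left(\left(-3 - 1\right) - 5\right) 2189 = \left(-4 - 5\right) 2189 = \left(-9\right) 2189 = -19701$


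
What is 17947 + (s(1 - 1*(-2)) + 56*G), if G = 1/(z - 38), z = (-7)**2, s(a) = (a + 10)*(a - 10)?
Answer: 196472/11 ≈ 17861.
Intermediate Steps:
s(a) = (-10 + a)*(10 + a) (s(a) = (10 + a)*(-10 + a) = (-10 + a)*(10 + a))
z = 49
G = 1/11 (G = 1/(49 - 38) = 1/11 ≈ 0.090909)
17947 + (s(1 - 1*(-2)) + 56*G) = 17947 + ((-100 + (1 - 1*(-2))**2) + 56*(1/11)) = 17947 + ((-100 + (1 + 2)**2) + 56/11) = 17947 + ((-100 + 3**2) + 56/11) = 17947 + ((-100 + 9) + 56/11) = 17947 + (-91 + 56/11) = 17947 - 945/11 = 196472/11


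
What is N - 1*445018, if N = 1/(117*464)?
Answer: -24159137183/54288 ≈ -4.4502e+5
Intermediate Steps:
N = 1/54288 ≈ 1.8420e-5
N - 1*445018 = 1/54288 - 1*445018 = 1/54288 - 445018 = -24159137183/54288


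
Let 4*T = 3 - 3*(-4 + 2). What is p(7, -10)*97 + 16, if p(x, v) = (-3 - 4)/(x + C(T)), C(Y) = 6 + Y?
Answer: -1740/61 ≈ -28.525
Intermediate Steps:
T = 9/4 (T = (3 - 3*(-4 + 2))/4 = (3 - 3*(-2))/4 = (3 + 6)/4 = (¼)*9 = 9/4 ≈ 2.2500)
p(x, v) = -7/(33/4 + x) (p(x, v) = (-3 - 4)/(x + (6 + 9/4)) = -7/(x + 33/4) = -7/(33/4 + x))
p(7, -10)*97 + 16 = -28/(33 + 4*7)*97 + 16 = -28/(33 + 28)*97 + 16 = -28/61*97 + 16 = -2716/61 + 16 = -1740/61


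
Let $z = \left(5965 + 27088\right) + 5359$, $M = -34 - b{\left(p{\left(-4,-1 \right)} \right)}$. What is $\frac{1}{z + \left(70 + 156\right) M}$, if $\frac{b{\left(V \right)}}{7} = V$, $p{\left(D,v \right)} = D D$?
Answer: $\frac{1}{5416} \approx 0.00018464$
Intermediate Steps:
$p{\left(D,v \right)} = D^{2}$
$b{\left(V \right)} = 7 V$
$M = -146$ ($M = -34 - 7 \left(-4\right)^{2} = -34 - 7 \cdot 16 = -34 - 112 = -146$)
$z = 38412$ ($z = 33053 + 5359 = 38412$)
$\frac{1}{z + \left(70 + 156\right) M} = \frac{1}{38412 + \left(70 + 156\right) \left(-146\right)} = \frac{1}{38412 + 226 \left(-146\right)} = \frac{1}{38412 - 32996} = \frac{1}{5416}$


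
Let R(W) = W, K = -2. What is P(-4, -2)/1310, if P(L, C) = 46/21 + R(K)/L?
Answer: 113/55020 ≈ 0.0020538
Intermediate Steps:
P(L, C) = 46/21 - 2/L
P(-4, -2)/1310 = (46/21 - 2/(-4))/1310 = (46/21 - 2*(-1/4))*(1/1310) = (46/21 + 1/2)*(1/1310) = (113/42)*(1/1310) = 113/55020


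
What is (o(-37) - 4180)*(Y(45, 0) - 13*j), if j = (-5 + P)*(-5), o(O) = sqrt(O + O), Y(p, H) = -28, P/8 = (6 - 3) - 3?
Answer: 1475540 - 353*I*sqrt(74) ≈ 1.4755e+6 - 3036.6*I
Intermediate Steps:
P = 0 (P = 8*((6 - 3) - 3) = 8*(3 - 3) = 8*0 = 0)
o(O) = sqrt(2)*sqrt(O) (o(O) = sqrt(2*O) = sqrt(2)*sqrt(O))
j = 25 (j = (-5 + 0)*(-5) = -5*(-5) = 25)
(o(-37) - 4180)*(Y(45, 0) - 13*j) = (sqrt(2)*sqrt(-37) - 4180)*(-28 - 13*25) = (sqrt(2)*(I*sqrt(37)) - 4180)*(-28 - 325) = (I*sqrt(74) - 4180)*(-353) = (-4180 + I*sqrt(74))*(-353) = 1475540 - 353*I*sqrt(74)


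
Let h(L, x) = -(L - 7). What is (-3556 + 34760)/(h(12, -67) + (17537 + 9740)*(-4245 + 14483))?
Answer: 31204/279261921 ≈ 0.00011174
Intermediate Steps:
h(L, x) = 7 - L (h(L, x) = -(-7 + L) = 7 - L)
(-3556 + 34760)/(h(12, -67) + (17537 + 9740)*(-4245 + 14483)) = (-3556 + 34760)/((7 - 1*12) + (17537 + 9740)*(-4245 + 14483)) = 31204/((7 - 12) + 27277*10238) = 31204/(-5 + 279261926) = 31204/279261921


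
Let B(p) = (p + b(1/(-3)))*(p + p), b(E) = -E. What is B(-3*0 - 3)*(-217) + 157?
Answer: -3315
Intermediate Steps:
B(p) = 2*p*(⅓ + p) (B(p) = (p - 1/(-3))*(p + p) = (p - 1*(-⅓))*(2*p) = (p + ⅓)*(2*p) = (⅓ + p)*(2*p) = 2*p*(⅓ + p))
B(-3*0 - 3)*(-217) + 157 = (2*(-3*0 - 3)*(1 + 3*(-3*0 - 3))/3)*(-217) + 157 = (2*(0 - 3)*(1 + 3*(0 - 3))/3)*(-217) + 157 = ((⅔)*(-3)*(1 + 3*(-3)))*(-217) + 157 = ((⅔)*(-3)*(1 - 9))*(-217) + 157 = ((⅔)*(-3)*(-8))*(-217) + 157 = 16*(-217) + 157 = -3472 + 157 = -3315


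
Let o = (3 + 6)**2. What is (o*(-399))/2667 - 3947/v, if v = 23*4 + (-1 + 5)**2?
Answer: -667481/13716 ≈ -48.664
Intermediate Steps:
o = 81 (o = 9**2 = 81)
v = 108 (v = 92 + 4**2 = 92 + 16 = 108)
(o*(-399))/2667 - 3947/v = (81*(-399))/2667 - 3947/108 = -32319*1/2667 - 3947*1/108 = -1539/127 - 3947/108 = -667481/13716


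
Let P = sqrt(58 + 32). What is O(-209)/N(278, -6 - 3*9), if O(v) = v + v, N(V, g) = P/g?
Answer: 2299*sqrt(10)/5 ≈ 1454.0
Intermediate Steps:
P = 3*sqrt(10) (P = sqrt(90) = 3*sqrt(10) ≈ 9.4868)
N(V, g) = 3*sqrt(10)/g (N(V, g) = (3*sqrt(10))/g = 3*sqrt(10)/g)
O(v) = 2*v
O(-209)/N(278, -6 - 3*9) = (2*(-209))/((3*sqrt(10)/(-6 - 3*9))) = -418*sqrt(10)*(-6 - 27)/30 = -418*(-11*sqrt(10)/10) = -(-2299)*sqrt(10)/5 = 2299*sqrt(10)/5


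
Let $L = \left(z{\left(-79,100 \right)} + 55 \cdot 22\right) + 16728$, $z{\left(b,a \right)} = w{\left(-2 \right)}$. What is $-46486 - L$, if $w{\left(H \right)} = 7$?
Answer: $-64431$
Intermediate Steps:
$z{\left(b,a \right)} = 7$
$L = 17945$ ($L = \left(7 + 55 \cdot 22\right) + 16728 = \left(7 + 1210\right) + 16728 = 1217 + 16728 = 17945$)
$-46486 - L = -46486 - 17945 = -64431$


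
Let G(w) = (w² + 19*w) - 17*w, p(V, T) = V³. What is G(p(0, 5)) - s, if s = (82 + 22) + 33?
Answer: -137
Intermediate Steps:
s = 137 (s = 104 + 33 = 137)
G(w) = w² + 2*w
G(p(0, 5)) - s = 0³*(2 + 0³) - 1*137 = 0*(2 + 0) - 137 = 0*2 - 137 = 0 - 137 = -137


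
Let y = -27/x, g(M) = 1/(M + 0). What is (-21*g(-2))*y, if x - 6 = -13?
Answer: 81/2 ≈ 40.500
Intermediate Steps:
x = -7 (x = 6 - 13 = -7)
g(M) = 1/M
y = 27/7 (y = -27/(-7) = -27*(-1/7) = 27/7 ≈ 3.8571)
(-21*g(-2))*y = -21/(-2)*(27/7) = -21*(-1/2)*(27/7) = (21/2)*(27/7) = 81/2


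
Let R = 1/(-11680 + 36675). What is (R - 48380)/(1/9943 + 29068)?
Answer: -12023653278357/7224133009375 ≈ -1.6644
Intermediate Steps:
R = 1/24995 ≈ 4.0008e-5
(R - 48380)/(1/9943 + 29068) = (1/24995 - 48380)/(1/9943 + 29068) = -1209258099/(24995*(1/9943 + 29068)) = -1209258099/(24995*289023125/9943) = -1209258099/24995*9943/289023125 = -12023653278357/7224133009375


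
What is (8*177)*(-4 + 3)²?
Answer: 1416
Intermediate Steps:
(8*177)*(-4 + 3)² = 1416*(-1)² = 1416*1 = 1416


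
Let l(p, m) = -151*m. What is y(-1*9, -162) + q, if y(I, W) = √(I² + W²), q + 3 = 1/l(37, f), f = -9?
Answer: -4076/1359 + 45*√13 ≈ 159.25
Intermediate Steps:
q = -4076/1359 (q = -3 + 1/(-151*(-9)) = -3 + 1/1359 = -4076/1359 ≈ -2.9993)
y(-1*9, -162) + q = √((-1*9)² + (-162)²) - 4076/1359 = √((-9)² + 26244) - 4076/1359 = √(81 + 26244) - 4076/1359 = √26325 - 4076/1359 = 45*√13 - 4076/1359 = -4076/1359 + 45*√13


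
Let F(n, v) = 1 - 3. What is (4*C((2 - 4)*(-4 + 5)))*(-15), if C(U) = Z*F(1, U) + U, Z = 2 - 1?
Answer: 240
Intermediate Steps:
F(n, v) = -2
Z = 1
C(U) = -2 + U (C(U) = 1*(-2) + U = -2 + U)
(4*C((2 - 4)*(-4 + 5)))*(-15) = (4*(-2 + (2 - 4)*(-4 + 5)))*(-15) = (4*(-2 - 2*1))*(-15) = (4*(-2 - 2))*(-15) = (4*(-4))*(-15) = -16*(-15) = 240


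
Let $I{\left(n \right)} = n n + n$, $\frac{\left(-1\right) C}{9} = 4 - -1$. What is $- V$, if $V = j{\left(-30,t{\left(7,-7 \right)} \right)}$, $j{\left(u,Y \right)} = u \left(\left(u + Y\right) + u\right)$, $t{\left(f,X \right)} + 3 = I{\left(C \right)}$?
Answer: $57510$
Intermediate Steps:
$C = -45$ ($C = - 9 \left(4 - -1\right) = - 9 \left(4 + 1\right) = \left(-9\right) 5 = -45$)
$I{\left(n \right)} = n + n^{2}$ ($I{\left(n \right)} = n^{2} + n = n + n^{2}$)
$t{\left(f,X \right)} = 1977$ ($t{\left(f,X \right)} = -3 - 45 \left(1 - 45\right) = -3 - -1980 = -3 + 1980 = 1977$)
$j{\left(u,Y \right)} = u \left(Y + 2 u\right)$ ($j{\left(u,Y \right)} = u \left(\left(Y + u\right) + u\right) = u \left(Y + 2 u\right)$)
$V = -57510$ ($V = - 30 \left(1977 + 2 \left(-30\right)\right) = - 30 \left(1977 - 60\right) = \left(-30\right) 1917 = -57510$)
$- V = \left(-1\right) \left(-57510\right) = 57510$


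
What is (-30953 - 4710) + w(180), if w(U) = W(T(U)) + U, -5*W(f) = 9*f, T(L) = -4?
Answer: -177379/5 ≈ -35476.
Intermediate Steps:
W(f) = -9*f/5
w(U) = 36/5 + U (w(U) = -9/5*(-4) + U = 36/5 + U)
(-30953 - 4710) + w(180) = (-30953 - 4710) + (36/5 + 180) = -35663 + 936/5 = -177379/5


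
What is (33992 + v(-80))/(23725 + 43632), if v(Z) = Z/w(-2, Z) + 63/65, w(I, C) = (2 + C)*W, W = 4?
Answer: 6628679/13134615 ≈ 0.50467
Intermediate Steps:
w(I, C) = 8 + 4*C (w(I, C) = (2 + C)*4 = 8 + 4*C)
v(Z) = 63/65 + Z/(8 + 4*Z) (v(Z) = Z/(8 + 4*Z) + 63/65 = 63/65 + Z/(8 + 4*Z))
(33992 + v(-80))/(23725 + 43632) = (33992 + (504 + 317*(-80))/(260*(2 - 80)))/(23725 + 43632) = (33992 + (1/260)*(504 - 25360)/(-78))/67357 = (33992 + (1/260)*(-1/78)*(-24856))*(1/67357) = (33992 + 239/195)*(1/67357) = (6628679/195)*(1/67357) = 6628679/13134615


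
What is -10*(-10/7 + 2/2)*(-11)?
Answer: -330/7 ≈ -47.143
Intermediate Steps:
-10*(-10/7 + 2/2)*(-11) = -10*(-10*⅐ + 2*(½))*(-11) = -10*(-10/7 + 1)*(-11) = -10*(-3/7)*(-11) = (30/7)*(-11) = -330/7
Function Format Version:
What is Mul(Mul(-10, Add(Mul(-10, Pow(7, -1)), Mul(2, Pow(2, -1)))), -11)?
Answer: Rational(-330, 7) ≈ -47.143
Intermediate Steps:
Mul(Mul(-10, Add(Mul(-10, Pow(7, -1)), Mul(2, Pow(2, -1)))), -11) = Mul(Mul(-10, Add(Mul(-10, Rational(1, 7)), Mul(2, Rational(1, 2)))), -11) = Mul(Mul(-10, Add(Rational(-10, 7), 1)), -11) = Mul(Mul(-10, Rational(-3, 7)), -11) = Mul(Rational(30, 7), -11) = Rational(-330, 7)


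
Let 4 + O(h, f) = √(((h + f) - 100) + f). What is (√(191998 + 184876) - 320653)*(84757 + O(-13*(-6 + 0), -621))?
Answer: -(84753 + 4*I*√79)*(320653 - √376874) ≈ -2.7124e+10 - 1.1378e+7*I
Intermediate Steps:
O(h, f) = -4 + √(-100 + h + 2*f) (O(h, f) = -4 + √(((h + f) - 100) + f) = -4 + √(((f + h) - 100) + f) = -4 + √((-100 + f + h) + f) = -4 + √(-100 + h + 2*f))
(√(191998 + 184876) - 320653)*(84757 + O(-13*(-6 + 0), -621)) = (√(191998 + 184876) - 320653)*(84757 + (-4 + √(-100 - 13*(-6 + 0) + 2*(-621)))) = (√376874 - 320653)*(84757 + (-4 + √(-100 - 13*(-6) - 1242))) = (-320653 + √376874)*(84757 + (-4 + √(-100 + 78 - 1242))) = (-320653 + √376874)*(84757 + (-4 + √(-1264))) = (-320653 + √376874)*(84757 + (-4 + 4*I*√79)) = (-320653 + √376874)*(84753 + 4*I*√79)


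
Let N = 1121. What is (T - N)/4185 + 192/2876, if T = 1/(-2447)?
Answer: -1480726912/7363059705 ≈ -0.20110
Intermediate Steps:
T = -1/2447 ≈ -0.00040866
(T - N)/4185 + 192/2876 = (-1/2447 - 1*1121)/4185 + 192/2876 = (-1/2447 - 1121)*(1/4185) + 192*(1/2876) = -2743088/2447*1/4185 + 48/719 = -2743088/10240695 + 48/719 = -1480726912/7363059705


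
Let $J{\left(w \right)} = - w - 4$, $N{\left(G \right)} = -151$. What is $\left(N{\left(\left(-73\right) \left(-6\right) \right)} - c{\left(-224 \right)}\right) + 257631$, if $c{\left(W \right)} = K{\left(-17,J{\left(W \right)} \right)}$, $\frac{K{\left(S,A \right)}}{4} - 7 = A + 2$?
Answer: $256564$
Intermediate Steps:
$J{\left(w \right)} = -4 - w$
$K{\left(S,A \right)} = 36 + 4 A$ ($K{\left(S,A \right)} = 28 + 4 \left(A + 2\right) = 28 + 4 \left(2 + A\right) = 28 + \left(8 + 4 A\right) = 36 + 4 A$)
$c{\left(W \right)} = 20 - 4 W$ ($c{\left(W \right)} = 36 + 4 \left(-4 - W\right) = 36 - \left(16 + 4 W\right) = 20 - 4 W$)
$\left(N{\left(\left(-73\right) \left(-6\right) \right)} - c{\left(-224 \right)}\right) + 257631 = \left(-151 - \left(20 - -896\right)\right) + 257631 = \left(-151 - \left(20 + 896\right)\right) + 257631 = \left(-151 - 916\right) + 257631 = -1067 + 257631 = 256564$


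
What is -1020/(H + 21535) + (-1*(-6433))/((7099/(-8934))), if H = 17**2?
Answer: -10115204667/1249424 ≈ -8095.9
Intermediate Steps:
H = 289
-1020/(H + 21535) + (-1*(-6433))/((7099/(-8934))) = -1020/(289 + 21535) + (-1*(-6433))/((7099/(-8934))) = -1020/21824 + 6433/((7099*(-1/8934))) = -1020*1/21824 + 6433/(-7099/8934) = -255/5456 + 6433*(-8934/7099) = -255/5456 - 57472422/7099 = -10115204667/1249424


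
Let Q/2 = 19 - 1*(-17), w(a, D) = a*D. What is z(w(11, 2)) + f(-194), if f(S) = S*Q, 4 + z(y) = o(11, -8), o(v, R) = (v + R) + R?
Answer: -13977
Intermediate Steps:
o(v, R) = v + 2*R (o(v, R) = (R + v) + R = v + 2*R)
w(a, D) = D*a
Q = 72 (Q = 2*(19 - 1*(-17)) = 2*(19 + 17) = 2*36 = 72)
z(y) = -9 (z(y) = -4 + (11 + 2*(-8)) = -4 + (11 - 16) = -4 - 5 = -9)
f(S) = 72*S (f(S) = S*72 = 72*S)
z(w(11, 2)) + f(-194) = -9 + 72*(-194) = -9 - 13968 = -13977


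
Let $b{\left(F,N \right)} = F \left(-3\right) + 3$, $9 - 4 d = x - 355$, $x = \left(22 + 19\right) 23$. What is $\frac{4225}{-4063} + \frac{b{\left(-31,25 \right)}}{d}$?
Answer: $- \frac{1335489}{784159} \approx -1.7031$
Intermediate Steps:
$x = 943$ ($x = 41 \cdot 23 = 943$)
$d = - \frac{579}{4}$ ($d = \frac{9}{4} - \frac{943 - 355}{4} = \frac{9}{4} - 147 = - \frac{579}{4} \approx -144.75$)
$b{\left(F,N \right)} = 3 - 3 F$ ($b{\left(F,N \right)} = - 3 F + 3 = 3 - 3 F$)
$\frac{4225}{-4063} + \frac{b{\left(-31,25 \right)}}{d} = \frac{4225}{-4063} + \frac{3 - -93}{- \frac{579}{4}} = 4225 \left(- \frac{1}{4063}\right) + \left(3 + 93\right) \left(- \frac{4}{579}\right) = - \frac{4225}{4063} + 96 \left(- \frac{4}{579}\right) = - \frac{4225}{4063} - \frac{128}{193} = - \frac{1335489}{784159}$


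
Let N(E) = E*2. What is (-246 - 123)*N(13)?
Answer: -9594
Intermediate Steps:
N(E) = 2*E
(-246 - 123)*N(13) = (-246 - 123)*(2*13) = -369*26 = -9594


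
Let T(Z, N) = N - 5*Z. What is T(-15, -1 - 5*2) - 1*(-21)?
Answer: 85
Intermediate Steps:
T(-15, -1 - 5*2) - 1*(-21) = ((-1 - 5*2) - 5*(-15)) - 1*(-21) = ((-1 - 10) + 75) + 21 = (-11 + 75) + 21 = 64 + 21 = 85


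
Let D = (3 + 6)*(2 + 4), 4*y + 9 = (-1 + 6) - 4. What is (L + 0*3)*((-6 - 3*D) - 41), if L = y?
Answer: 418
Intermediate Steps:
y = -2 (y = -9/4 + ((-1 + 6) - 4)/4 = -9/4 + (5 - 4)/4 = -9/4 + (¼)*1 = -9/4 + ¼ = -2)
L = -2
D = 54 (D = 9*6 = 54)
(L + 0*3)*((-6 - 3*D) - 41) = (-2 + 0*3)*((-6 - 3*54) - 41) = (-2 + 0)*((-6 - 162) - 41) = -2*(-168 - 41) = -2*(-209) = 418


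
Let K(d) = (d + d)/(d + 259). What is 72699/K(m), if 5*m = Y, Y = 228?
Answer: 36906859/152 ≈ 2.4281e+5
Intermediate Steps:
m = 228/5 (m = (⅕)*228 = 228/5 ≈ 45.600)
K(d) = 2*d/(259 + d) (K(d) = (2*d)/(259 + d) = 2*d/(259 + d))
72699/K(m) = 72699/((2*(228/5)/(259 + 228/5))) = 72699/((2*(228/5)/(1523/5))) = 72699/((2*(228/5)*(5/1523))) = 72699/(456/1523) = 72699*(1523/456) = 36906859/152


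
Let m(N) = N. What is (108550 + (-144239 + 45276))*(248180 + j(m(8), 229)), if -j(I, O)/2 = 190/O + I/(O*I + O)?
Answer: 4903707780328/2061 ≈ 2.3793e+9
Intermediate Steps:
j(I, O) = -380/O - 2*I/(O + I*O) (j(I, O) = -2*(190/O + I/(O*I + O)) = -2*(190/O + I/(I*O + O)) = -2*(190/O + I/(O + I*O)) = -380/O - 2*I/(O + I*O))
(108550 + (-144239 + 45276))*(248180 + j(m(8), 229)) = (108550 + (-144239 + 45276))*(248180 + 2*(-190 - 191*8)/(229*(1 + 8))) = (108550 - 98963)*(248180 + 2*(1/229)*(-190 - 1528)/9) = 9587*(248180 + 2*(1/229)*(⅑)*(-1718)) = 9587*(248180 - 3436/2061) = 9587*(511495544/2061) = 4903707780328/2061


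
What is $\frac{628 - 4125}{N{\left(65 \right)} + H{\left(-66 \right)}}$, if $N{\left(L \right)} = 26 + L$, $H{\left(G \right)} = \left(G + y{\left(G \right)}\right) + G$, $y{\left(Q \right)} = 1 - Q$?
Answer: $- \frac{269}{2} \approx -134.5$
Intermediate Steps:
$H{\left(G \right)} = 1 + G$ ($H{\left(G \right)} = \left(G - \left(-1 + G\right)\right) + G = 1 + G$)
$\frac{628 - 4125}{N{\left(65 \right)} + H{\left(-66 \right)}} = \frac{628 - 4125}{\left(26 + 65\right) + \left(1 - 66\right)} = - \frac{3497}{91 - 65} = - \frac{3497}{26} = \left(-3497\right) \frac{1}{26} = - \frac{269}{2}$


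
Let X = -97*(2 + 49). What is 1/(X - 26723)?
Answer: -1/31670 ≈ -3.1576e-5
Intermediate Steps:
X = -4947 (X = -97*51 = -4947)
1/(X - 26723) = 1/(-4947 - 26723) = 1/(-31670) = -1/31670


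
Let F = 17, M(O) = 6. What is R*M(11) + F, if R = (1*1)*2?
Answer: 29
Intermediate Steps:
R = 2 (R = 1*2 = 2)
R*M(11) + F = 2*6 + 17 = 12 + 17 = 29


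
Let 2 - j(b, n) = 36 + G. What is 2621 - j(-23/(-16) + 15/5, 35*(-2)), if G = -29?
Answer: 2626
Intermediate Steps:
j(b, n) = -5 (j(b, n) = 2 - (36 - 29) = 2 - 1*7 = 2 - 7 = -5)
2621 - j(-23/(-16) + 15/5, 35*(-2)) = 2621 - 1*(-5) = 2621 + 5 = 2626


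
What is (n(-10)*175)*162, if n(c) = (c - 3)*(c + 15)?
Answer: -1842750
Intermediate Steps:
n(c) = (-3 + c)*(15 + c)
(n(-10)*175)*162 = ((-45 + (-10)**2 + 12*(-10))*175)*162 = ((-45 + 100 - 120)*175)*162 = -65*175*162 = -11375*162 = -1842750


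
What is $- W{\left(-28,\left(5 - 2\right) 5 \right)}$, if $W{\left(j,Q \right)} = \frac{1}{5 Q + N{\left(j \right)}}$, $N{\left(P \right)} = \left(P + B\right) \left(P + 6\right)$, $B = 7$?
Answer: $- \frac{1}{537} \approx -0.0018622$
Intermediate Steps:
$N{\left(P \right)} = \left(6 + P\right) \left(7 + P\right)$ ($N{\left(P \right)} = \left(P + 7\right) \left(P + 6\right) = \left(7 + P\right) \left(6 + P\right) = \left(6 + P\right) \left(7 + P\right)$)
$W{\left(j,Q \right)} = \frac{1}{42 + j^{2} + 5 Q + 13 j}$ ($W{\left(j,Q \right)} = \frac{1}{5 Q + \left(42 + j^{2} + 13 j\right)} = \frac{1}{42 + j^{2} + 5 Q + 13 j}$)
$- W{\left(-28,\left(5 - 2\right) 5 \right)} = - \frac{1}{42 + \left(-28\right)^{2} + 5 \left(5 - 2\right) 5 + 13 \left(-28\right)} = - \frac{1}{42 + 784 + 5 \cdot 3 \cdot 5 - 364} = - \frac{1}{42 + 784 + 5 \cdot 15 - 364} = - \frac{1}{42 + 784 + 75 - 364} = - \frac{1}{537}$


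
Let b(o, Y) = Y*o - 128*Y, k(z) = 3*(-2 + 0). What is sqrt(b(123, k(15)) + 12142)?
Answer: 2*sqrt(3043) ≈ 110.33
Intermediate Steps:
k(z) = -6 (k(z) = 3*(-2) = -6)
b(o, Y) = -128*Y + Y*o
sqrt(b(123, k(15)) + 12142) = sqrt(-6*(-128 + 123) + 12142) = sqrt(-6*(-5) + 12142) = sqrt(30 + 12142) = sqrt(12172) = 2*sqrt(3043)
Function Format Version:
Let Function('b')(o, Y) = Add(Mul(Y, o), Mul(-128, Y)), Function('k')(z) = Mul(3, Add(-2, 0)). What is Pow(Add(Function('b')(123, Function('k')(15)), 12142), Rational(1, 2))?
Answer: Mul(2, Pow(3043, Rational(1, 2))) ≈ 110.33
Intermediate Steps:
Function('k')(z) = -6 (Function('k')(z) = Mul(3, -2) = -6)
Function('b')(o, Y) = Add(Mul(-128, Y), Mul(Y, o))
Pow(Add(Function('b')(123, Function('k')(15)), 12142), Rational(1, 2)) = Pow(Add(Mul(-6, Add(-128, 123)), 12142), Rational(1, 2)) = Pow(Add(Mul(-6, -5), 12142), Rational(1, 2)) = Pow(Add(30, 12142), Rational(1, 2)) = Pow(12172, Rational(1, 2)) = Mul(2, Pow(3043, Rational(1, 2)))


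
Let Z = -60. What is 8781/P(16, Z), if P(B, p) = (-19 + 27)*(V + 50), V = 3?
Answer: 8781/424 ≈ 20.710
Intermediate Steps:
P(B, p) = 424 (P(B, p) = (-19 + 27)*(3 + 50) = 8*53 = 424)
8781/P(16, Z) = 8781/424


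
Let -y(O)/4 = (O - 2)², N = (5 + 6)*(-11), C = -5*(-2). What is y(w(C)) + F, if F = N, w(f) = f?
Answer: -377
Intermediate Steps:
C = 10
N = -121 (N = 11*(-11) = -121)
y(O) = -4*(-2 + O)² (y(O) = -4*(O - 2)² = -4*(-2 + O)²)
F = -121
y(w(C)) + F = -4*(-2 + 10)² - 121 = -4*8² - 121 = -4*64 - 121 = -256 - 121 = -377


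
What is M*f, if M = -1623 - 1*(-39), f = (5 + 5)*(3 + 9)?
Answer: -190080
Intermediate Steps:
f = 120 (f = 10*12 = 120)
M = -1584 (M = -1623 + 39 = -1584)
M*f = -1584*120 = -190080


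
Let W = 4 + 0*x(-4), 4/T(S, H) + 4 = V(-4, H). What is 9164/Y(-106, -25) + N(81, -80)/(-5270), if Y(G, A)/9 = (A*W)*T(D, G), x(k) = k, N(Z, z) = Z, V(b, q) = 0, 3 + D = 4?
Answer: 2411069/237150 ≈ 10.167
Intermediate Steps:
D = 1 (D = -3 + 4 = 1)
T(S, H) = -1 (T(S, H) = 4/(-4 + 0) = 4/(-4) = 4*(-¼) = -1)
W = 4 (W = 4 + 0*(-4) = 4 + 0 = 4)
Y(G, A) = -36*A (Y(G, A) = 9*((A*4)*(-1)) = 9*((4*A)*(-1)) = 9*(-4*A) = -36*A)
9164/Y(-106, -25) + N(81, -80)/(-5270) = 9164/((-36*(-25))) + 81/(-5270) = 9164/900 + 81*(-1/5270) = 9164*(1/900) - 81/5270 = 2291/225 - 81/5270 = 2411069/237150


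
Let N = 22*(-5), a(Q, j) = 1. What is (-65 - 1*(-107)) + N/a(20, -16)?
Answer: -68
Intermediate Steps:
N = -110
(-65 - 1*(-107)) + N/a(20, -16) = (-65 - 1*(-107)) - 110/1 = (-65 + 107) + 1*(-110) = 42 - 110 = -68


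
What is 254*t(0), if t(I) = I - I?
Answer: 0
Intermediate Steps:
t(I) = 0
254*t(0) = 254*0 = 0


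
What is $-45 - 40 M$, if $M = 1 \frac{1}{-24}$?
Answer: $- \frac{130}{3} \approx -43.333$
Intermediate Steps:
$M = - \frac{1}{24}$ ($M = 1 \left(- \frac{1}{24}\right) = - \frac{1}{24} \approx -0.041667$)
$-45 - 40 M = -45 - - \frac{5}{3} = -45 + \frac{5}{3} = - \frac{130}{3}$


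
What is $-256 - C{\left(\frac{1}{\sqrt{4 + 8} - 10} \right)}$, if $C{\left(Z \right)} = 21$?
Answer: $-277$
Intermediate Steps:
$-256 - C{\left(\frac{1}{\sqrt{4 + 8} - 10} \right)} = -256 - 21 = -277$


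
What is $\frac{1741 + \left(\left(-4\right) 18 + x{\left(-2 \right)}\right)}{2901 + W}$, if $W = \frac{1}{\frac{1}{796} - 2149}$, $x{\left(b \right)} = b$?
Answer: $\frac{2851575201}{4962458507} \approx 0.57463$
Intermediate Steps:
$W = - \frac{796}{1710603}$ ($W = \frac{1}{\frac{1}{796} - 2149} = \frac{1}{- \frac{1710603}{796}} = - \frac{796}{1710603} \approx -0.00046533$)
$\frac{1741 + \left(\left(-4\right) 18 + x{\left(-2 \right)}\right)}{2901 + W} = \frac{1741 - 74}{2901 - \frac{796}{1710603}} = \frac{1741 - 74}{\frac{4962458507}{1710603}} = \left(1741 - 74\right) \frac{1710603}{4962458507} = 1667 \cdot \frac{1710603}{4962458507} = \frac{2851575201}{4962458507}$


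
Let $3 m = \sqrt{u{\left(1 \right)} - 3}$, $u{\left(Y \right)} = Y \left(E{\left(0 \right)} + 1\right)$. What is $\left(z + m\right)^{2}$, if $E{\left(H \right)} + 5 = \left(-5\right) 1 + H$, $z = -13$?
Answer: $\frac{503}{3} - \frac{52 i \sqrt{3}}{3} \approx 167.67 - 30.022 i$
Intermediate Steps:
$E{\left(H \right)} = -10 + H$ ($E{\left(H \right)} = -5 + \left(\left(-5\right) 1 + H\right) = -5 + \left(-5 + H\right) = -10 + H$)
$u{\left(Y \right)} = - 9 Y$ ($u{\left(Y \right)} = Y \left(\left(-10 + 0\right) + 1\right) = Y \left(-10 + 1\right) = Y \left(-9\right) = - 9 Y$)
$m = \frac{2 i \sqrt{3}}{3}$ ($m = \frac{\sqrt{\left(-9\right) 1 - 3}}{3} = \frac{\sqrt{-9 - 3}}{3} = \frac{\sqrt{-12}}{3} = \frac{2 i \sqrt{3}}{3} \approx 1.1547 i$)
$\left(z + m\right)^{2} = \left(-13 + \frac{2 i \sqrt{3}}{3}\right)^{2}$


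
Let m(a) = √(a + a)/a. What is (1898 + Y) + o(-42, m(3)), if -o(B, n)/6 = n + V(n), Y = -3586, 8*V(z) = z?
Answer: -1688 - 9*√6/4 ≈ -1693.5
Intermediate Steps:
V(z) = z/8
m(a) = √2/√a (m(a) = √(2*a)/a = (√2*√a)/a = √2/√a)
o(B, n) = -27*n/4 (o(B, n) = -6*(n + n/8) = -27*n/4)
(1898 + Y) + o(-42, m(3)) = (1898 - 3586) - 27*√2/(4*√3) = -1688 - 27*√2*√3/3/4 = -1688 - 9*√6/4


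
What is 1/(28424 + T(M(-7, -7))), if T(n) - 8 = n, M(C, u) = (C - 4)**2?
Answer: 1/28553 ≈ 3.5023e-5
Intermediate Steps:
M(C, u) = (-4 + C)**2
T(n) = 8 + n
1/(28424 + T(M(-7, -7))) = 1/(28424 + (8 + (-4 - 7)**2)) = 1/(28424 + (8 + (-11)**2)) = 1/(28424 + (8 + 121)) = 1/(28424 + 129) = 1/28553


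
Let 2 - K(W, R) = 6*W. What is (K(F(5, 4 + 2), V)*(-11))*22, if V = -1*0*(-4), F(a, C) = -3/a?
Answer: -6776/5 ≈ -1355.2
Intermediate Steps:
V = 0 (V = 0*(-4) = 0)
K(W, R) = 2 - 6*W
(K(F(5, 4 + 2), V)*(-11))*22 = ((2 - (-18)/5)*(-11))*22 = ((2 - 6*(-3/5))*(-11))*22 = ((2 + 18/5)*(-11))*22 = ((28/5)*(-11))*22 = -308/5*22 = -6776/5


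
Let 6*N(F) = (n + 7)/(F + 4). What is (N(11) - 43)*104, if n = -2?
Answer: -40196/9 ≈ -4466.2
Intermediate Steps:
N(F) = 5/(6*(4 + F)) (N(F) = ((-2 + 7)/(F + 4))/6 = (5/(4 + F))/6 = 5/(6*(4 + F)))
(N(11) - 43)*104 = (5/(6*(4 + 11)) - 43)*104 = ((5/6)/15 - 43)*104 = ((5/6)*(1/15) - 43)*104 = (1/18 - 43)*104 = -773/18*104 = -40196/9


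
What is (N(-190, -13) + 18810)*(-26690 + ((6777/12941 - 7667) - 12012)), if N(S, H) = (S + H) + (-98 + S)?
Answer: -10992397506188/12941 ≈ -8.4942e+8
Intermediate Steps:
N(S, H) = -98 + H + 2*S (N(S, H) = (H + S) + (-98 + S) = -98 + H + 2*S)
(N(-190, -13) + 18810)*(-26690 + ((6777/12941 - 7667) - 12012)) = ((-98 - 13 + 2*(-190)) + 18810)*(-26690 + ((6777/12941 - 7667) - 12012)) = ((-98 - 13 - 380) + 18810)*(-26690 + ((6777*(1/12941) - 7667) - 12012)) = (-491 + 18810)*(-26690 + ((6777/12941 - 7667) - 12012)) = 18319*(-26690 + (-99211870/12941 - 12012)) = 18319*(-26690 - 254659162/12941) = 18319*(-600054452/12941) = -10992397506188/12941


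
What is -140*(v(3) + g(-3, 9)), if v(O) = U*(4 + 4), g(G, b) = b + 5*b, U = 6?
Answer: -14280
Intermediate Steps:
g(G, b) = 6*b
v(O) = 48 (v(O) = 6*(4 + 4) = 6*8 = 48)
-140*(v(3) + g(-3, 9)) = -140*(48 + 6*9) = -140*(48 + 54) = -140*102 = -14280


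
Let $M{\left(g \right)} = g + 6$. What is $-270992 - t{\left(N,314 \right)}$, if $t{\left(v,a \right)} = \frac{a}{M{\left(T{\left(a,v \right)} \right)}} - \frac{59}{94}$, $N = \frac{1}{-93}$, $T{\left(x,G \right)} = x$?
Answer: $- \frac{2037862499}{7520} \approx -2.7099 \cdot 10^{5}$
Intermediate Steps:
$M{\left(g \right)} = 6 + g$
$N = - \frac{1}{93} \approx -0.010753$
$t{\left(v,a \right)} = - \frac{59}{94} + \frac{a}{6 + a}$ ($t{\left(v,a \right)} = \frac{a}{6 + a} - \frac{59}{94} = - \frac{59}{94} + \frac{a}{6 + a}$)
$-270992 - t{\left(N,314 \right)} = -270992 - \frac{-354 + 35 \cdot 314}{94 \left(6 + 314\right)} = -270992 - \frac{-354 + 10990}{94 \cdot 320} = -270992 - \frac{1}{94} \cdot \frac{1}{320} \cdot 10636 = -270992 - \frac{2659}{7520} = - \frac{2037862499}{7520}$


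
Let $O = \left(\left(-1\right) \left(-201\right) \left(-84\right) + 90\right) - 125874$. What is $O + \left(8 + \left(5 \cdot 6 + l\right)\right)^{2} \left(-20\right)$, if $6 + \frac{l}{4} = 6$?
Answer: $-171548$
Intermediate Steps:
$l = 0$ ($l = -24 + 4 \cdot 6 = -24 + 24 = 0$)
$O = -142668$ ($O = \left(201 \left(-84\right) + 90\right) - 125874 = \left(-16884 + 90\right) - 125874 = -16794 - 125874 = -142668$)
$O + \left(8 + \left(5 \cdot 6 + l\right)\right)^{2} \left(-20\right) = -142668 + \left(8 + \left(5 \cdot 6 + 0\right)\right)^{2} \left(-20\right) = -142668 + \left(8 + \left(30 + 0\right)\right)^{2} \left(-20\right) = -142668 + \left(8 + 30\right)^{2} \left(-20\right) = -142668 + 38^{2} \left(-20\right) = -142668 + 1444 \left(-20\right) = -142668 - 28880 = -171548$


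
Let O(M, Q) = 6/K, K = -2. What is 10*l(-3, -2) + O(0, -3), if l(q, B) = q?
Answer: -33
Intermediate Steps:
O(M, Q) = -3 (O(M, Q) = 6/(-2) = 6*(-1/2) = -3)
10*l(-3, -2) + O(0, -3) = 10*(-3) - 3 = -30 - 3 = -33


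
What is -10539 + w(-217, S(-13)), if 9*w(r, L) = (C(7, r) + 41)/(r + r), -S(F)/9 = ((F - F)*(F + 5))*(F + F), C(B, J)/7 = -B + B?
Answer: -41165375/3906 ≈ -10539.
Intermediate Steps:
C(B, J) = 0 (C(B, J) = 7*(-B + B) = 7*0 = 0)
S(F) = 0 (S(F) = -9*(F - F)*(F + 5)*(F + F) = -9*0*(5 + F)*2*F = -0*2*F = -9*0 = 0)
w(r, L) = 41/(18*r) (w(r, L) = ((0 + 41)/(r + r))/9 = (41/((2*r)))/9 = (41*(1/(2*r)))/9 = (41/(2*r))/9 = 41/(18*r))
-10539 + w(-217, S(-13)) = -10539 + (41/18)/(-217) = -10539 + (41/18)*(-1/217) = -10539 - 41/3906 = -41165375/3906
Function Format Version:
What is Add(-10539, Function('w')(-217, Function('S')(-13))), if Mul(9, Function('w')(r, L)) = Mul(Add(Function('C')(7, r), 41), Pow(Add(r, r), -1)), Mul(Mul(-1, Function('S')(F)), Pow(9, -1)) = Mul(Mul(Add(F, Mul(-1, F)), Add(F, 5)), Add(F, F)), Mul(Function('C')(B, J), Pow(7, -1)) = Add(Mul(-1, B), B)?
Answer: Rational(-41165375, 3906) ≈ -10539.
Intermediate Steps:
Function('C')(B, J) = 0 (Function('C')(B, J) = Mul(7, Add(Mul(-1, B), B)) = Mul(7, 0) = 0)
Function('S')(F) = 0 (Function('S')(F) = Mul(-9, Mul(Mul(Add(F, Mul(-1, F)), Add(F, 5)), Add(F, F))) = Mul(-9, Mul(Mul(0, Add(5, F)), Mul(2, F))) = Mul(-9, Mul(0, Mul(2, F))) = Mul(-9, 0) = 0)
Function('w')(r, L) = Mul(Rational(41, 18), Pow(r, -1)) (Function('w')(r, L) = Mul(Rational(1, 9), Mul(Add(0, 41), Pow(Add(r, r), -1))) = Mul(Rational(1, 9), Mul(41, Pow(Mul(2, r), -1))) = Mul(Rational(1, 9), Mul(41, Mul(Rational(1, 2), Pow(r, -1)))) = Mul(Rational(1, 9), Mul(Rational(41, 2), Pow(r, -1))) = Mul(Rational(41, 18), Pow(r, -1)))
Add(-10539, Function('w')(-217, Function('S')(-13))) = Add(-10539, Mul(Rational(41, 18), Pow(-217, -1))) = Add(-10539, Mul(Rational(41, 18), Rational(-1, 217))) = Add(-10539, Rational(-41, 3906)) = Rational(-41165375, 3906)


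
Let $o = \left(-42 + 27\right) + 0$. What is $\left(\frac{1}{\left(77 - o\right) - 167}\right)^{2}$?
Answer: $\frac{1}{5625} \approx 0.00017778$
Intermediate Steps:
$o = -15$ ($o = -15 + 0 = -15$)
$\left(\frac{1}{\left(77 - o\right) - 167}\right)^{2} = \left(\frac{1}{\left(77 - -15\right) - 167}\right)^{2} = \left(\frac{1}{\left(77 + 15\right) - 167}\right)^{2} = \left(\frac{1}{92 - 167}\right)^{2} = \left(\frac{1}{-75}\right)^{2} = \left(- \frac{1}{75}\right)^{2} = \frac{1}{5625}$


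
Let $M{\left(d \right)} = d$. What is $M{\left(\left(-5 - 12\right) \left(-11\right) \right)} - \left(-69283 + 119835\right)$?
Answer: $-50365$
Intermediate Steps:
$M{\left(\left(-5 - 12\right) \left(-11\right) \right)} - \left(-69283 + 119835\right) = \left(-5 - 12\right) \left(-11\right) - \left(-69283 + 119835\right) = \left(-17\right) \left(-11\right) - 50552 = 187 - 50552 = -50365$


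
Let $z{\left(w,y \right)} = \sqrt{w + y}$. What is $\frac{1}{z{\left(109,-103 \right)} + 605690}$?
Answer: $\frac{302845}{183430188047} - \frac{\sqrt{6}}{366860376094} \approx 1.651 \cdot 10^{-6}$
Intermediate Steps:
$\frac{1}{z{\left(109,-103 \right)} + 605690} = \frac{1}{\sqrt{109 - 103} + 605690} = \frac{1}{\sqrt{6} + 605690} = \frac{1}{605690 + \sqrt{6}}$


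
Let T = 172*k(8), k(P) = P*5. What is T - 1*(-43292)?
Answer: 50172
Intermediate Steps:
k(P) = 5*P
T = 6880 (T = 172*(5*8) = 172*40 = 6880)
T - 1*(-43292) = 6880 - 1*(-43292) = 6880 + 43292 = 50172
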